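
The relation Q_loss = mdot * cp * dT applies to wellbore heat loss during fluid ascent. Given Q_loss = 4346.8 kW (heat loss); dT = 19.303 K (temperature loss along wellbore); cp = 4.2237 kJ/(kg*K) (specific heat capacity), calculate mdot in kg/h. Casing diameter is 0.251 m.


mdot = Q_loss / (cp * dT)
mdot = 4346.8 / (4.2237 * 19.303)
mdot = 53.31529 kg/s
Convert: 53.31529 kg/s * 3600.0 = 1.9194e+05 kg/h
mdot = 1.9194e+05 kg/h


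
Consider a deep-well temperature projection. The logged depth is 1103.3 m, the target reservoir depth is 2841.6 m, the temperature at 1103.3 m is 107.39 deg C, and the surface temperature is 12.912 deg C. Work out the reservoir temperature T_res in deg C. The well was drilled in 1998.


Step 1: grad = (T_d1 - T_surf)/d1 * 1000 = (107.39 - 12.912)/1103.3 * 1000 = 85.63219 deg C/km
Step 2: T_res = T_surf + grad*d2/1000 = 12.912 + 85.63219*2841.6/1000 = 256.24 deg C
T_res = 256.24 deg C


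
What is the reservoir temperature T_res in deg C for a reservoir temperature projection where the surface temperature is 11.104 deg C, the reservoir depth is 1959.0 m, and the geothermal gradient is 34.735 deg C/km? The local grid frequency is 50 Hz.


T_res = T_surf + grad * d / 1000
T_res = 11.104 + 34.735 * 1959.0 / 1000
T_res = 79.150 deg C


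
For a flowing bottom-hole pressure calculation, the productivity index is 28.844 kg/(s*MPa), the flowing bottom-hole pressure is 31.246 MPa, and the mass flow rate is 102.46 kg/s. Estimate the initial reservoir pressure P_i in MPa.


P_i = P_wf + mdot / PI
P_i = 31.246 + 102.46 / 28.844
P_i = 34.798 MPa


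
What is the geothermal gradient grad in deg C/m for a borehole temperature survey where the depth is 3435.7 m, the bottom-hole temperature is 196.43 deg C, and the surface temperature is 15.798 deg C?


grad = (T_d - T_surf) / d * 1000
grad = (196.43 - 15.798) / 3435.7 * 1000
grad = 52.57502 deg C/km
Convert: 52.57502 deg C/km * 0.001 = 0.052575 deg C/m
grad = 0.052575 deg C/m


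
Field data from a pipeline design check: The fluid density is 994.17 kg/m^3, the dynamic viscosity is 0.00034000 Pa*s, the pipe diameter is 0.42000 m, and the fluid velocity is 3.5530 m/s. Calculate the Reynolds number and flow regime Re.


Step 1: Re = rho*vel*D/mu = 994.17*3.553*0.42/0.00034 = 4.3634e+06
Step 2: Re = 4.3634e+06 > 4000, so flow is turbulent.
Re = 4.3634e+06 (turbulent)


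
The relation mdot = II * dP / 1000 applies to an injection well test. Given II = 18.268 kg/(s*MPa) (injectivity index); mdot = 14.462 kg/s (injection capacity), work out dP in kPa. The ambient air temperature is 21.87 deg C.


dP = mdot * 1000 / II
dP = 14.462 * 1000 / 18.268
dP = 791.66 kPa


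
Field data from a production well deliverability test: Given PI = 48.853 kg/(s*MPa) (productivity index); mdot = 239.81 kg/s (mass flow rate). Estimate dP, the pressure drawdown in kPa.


dP = mdot * 1000 / PI
dP = 239.81 * 1000 / 48.853
dP = 4908.8 kPa


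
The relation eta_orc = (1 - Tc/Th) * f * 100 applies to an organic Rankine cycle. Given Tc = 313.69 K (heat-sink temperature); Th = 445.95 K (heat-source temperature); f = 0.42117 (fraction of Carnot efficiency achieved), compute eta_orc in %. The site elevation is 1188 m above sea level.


eta_orc = (1 - Tc/Th) * f * 100
eta_orc = (1 - 313.69/445.95) * 0.42117 * 100
eta_orc = 12.491 %


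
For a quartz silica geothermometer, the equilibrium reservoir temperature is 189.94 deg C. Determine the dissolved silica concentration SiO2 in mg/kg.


SiO2 = 10^(5.19 - 1309/(T_eq + 273.15))
SiO2 = 10^(5.19 - 1309/(189.94 + 273.15))
SiO2 = 230.85 mg/kg


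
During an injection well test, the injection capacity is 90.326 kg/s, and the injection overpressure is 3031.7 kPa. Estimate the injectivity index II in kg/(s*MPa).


II = mdot * 1000 / dP
II = 90.326 * 1000 / 3031.7
II = 29.794 kg/(s*MPa)


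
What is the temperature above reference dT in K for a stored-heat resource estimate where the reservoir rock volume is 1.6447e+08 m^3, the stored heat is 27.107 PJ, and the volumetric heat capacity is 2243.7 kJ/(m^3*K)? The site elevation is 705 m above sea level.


dT = Q_s * 1e12 / (Vr * rhoc)
dT = 27.107 * 1e12 / (1.6447e+08 * 2243.7)
dT = 73.456 K


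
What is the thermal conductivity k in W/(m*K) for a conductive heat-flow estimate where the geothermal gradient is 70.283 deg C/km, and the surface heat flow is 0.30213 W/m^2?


k = q * 1000 / grad
k = 0.30213 * 1000 / 70.283
k = 4.2988 W/(m*K)


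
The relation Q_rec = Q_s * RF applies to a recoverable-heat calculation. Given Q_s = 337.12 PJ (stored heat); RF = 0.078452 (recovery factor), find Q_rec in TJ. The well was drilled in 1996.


Q_rec = Q_s * RF
Q_rec = 337.12 * 0.078452
Q_rec = 26.44774 PJ
Convert: 26.44774 PJ * 1000.0 = 26448 TJ
Q_rec = 26448 TJ


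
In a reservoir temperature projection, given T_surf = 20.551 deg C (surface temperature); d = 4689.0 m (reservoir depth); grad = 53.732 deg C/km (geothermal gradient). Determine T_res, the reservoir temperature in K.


T_res = T_surf + grad * d / 1000
T_res = 20.551 + 53.732 * 4689.0 / 1000
T_res = 272.5003 deg C
Convert to K: 272.5003 + 273.15 = 545.65 K
T_res = 545.65 K


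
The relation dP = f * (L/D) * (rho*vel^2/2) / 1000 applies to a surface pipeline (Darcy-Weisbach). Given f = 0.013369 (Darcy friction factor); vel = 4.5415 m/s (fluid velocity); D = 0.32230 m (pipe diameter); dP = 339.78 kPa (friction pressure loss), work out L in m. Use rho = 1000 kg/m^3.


L = dP*1000*D / (f*rho*vel^2/2)
L = 339.78*1000*0.32230 / (0.013369*1000*4.5415^2/2)
L = 794.31 m


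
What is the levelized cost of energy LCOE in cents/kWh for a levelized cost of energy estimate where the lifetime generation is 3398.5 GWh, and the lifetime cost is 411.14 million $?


LCOE = C_tot / E_tot * 100
LCOE = 411.14 / 3398.5 * 100
LCOE = 12.098 cents/kWh


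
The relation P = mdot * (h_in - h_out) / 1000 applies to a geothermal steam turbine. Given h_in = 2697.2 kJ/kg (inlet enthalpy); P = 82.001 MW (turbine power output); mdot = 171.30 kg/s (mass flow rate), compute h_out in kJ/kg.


h_out = h_in - P * 1000 / mdot
h_out = 2697.2 - 82.001 * 1000 / 171.30
h_out = 2218.5 kJ/kg


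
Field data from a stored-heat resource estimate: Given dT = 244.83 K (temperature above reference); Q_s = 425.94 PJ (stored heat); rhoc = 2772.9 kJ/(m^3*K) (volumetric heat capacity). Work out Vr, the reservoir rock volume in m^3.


Vr = Q_s * 1e12 / (rhoc * dT)
Vr = 425.94 * 1e12 / (2772.9 * 244.83)
Vr = 6.2741e+08 m^3


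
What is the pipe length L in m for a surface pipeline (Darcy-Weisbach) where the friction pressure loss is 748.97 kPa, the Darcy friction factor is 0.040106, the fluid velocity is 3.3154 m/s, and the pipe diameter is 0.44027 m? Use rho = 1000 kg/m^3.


L = dP*1000*D / (f*rho*vel^2/2)
L = 748.97*1000*0.44027 / (0.040106*1000*3.3154^2/2)
L = 1496.0 m


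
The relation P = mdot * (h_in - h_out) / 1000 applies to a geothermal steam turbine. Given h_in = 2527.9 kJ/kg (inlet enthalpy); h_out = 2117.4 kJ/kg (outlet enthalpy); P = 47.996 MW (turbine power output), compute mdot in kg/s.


mdot = P * 1000 / (h_in - h_out)
mdot = 47.996 * 1000 / (2527.9 - 2117.4)
mdot = 116.92 kg/s


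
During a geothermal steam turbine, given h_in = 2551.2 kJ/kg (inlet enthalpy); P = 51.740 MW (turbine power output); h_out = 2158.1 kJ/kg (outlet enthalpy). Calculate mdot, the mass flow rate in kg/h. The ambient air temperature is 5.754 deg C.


mdot = P * 1000 / (h_in - h_out)
mdot = 51.740 * 1000 / (2551.2 - 2158.1)
mdot = 131.6205 kg/s
Convert: 131.6205 kg/s * 3600.0 = 4.7383e+05 kg/h
mdot = 4.7383e+05 kg/h


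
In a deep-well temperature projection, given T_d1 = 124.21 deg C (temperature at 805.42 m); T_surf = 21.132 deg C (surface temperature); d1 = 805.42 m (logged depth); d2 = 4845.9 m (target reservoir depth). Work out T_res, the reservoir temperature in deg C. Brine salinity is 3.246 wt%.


Step 1: grad = (T_d1 - T_surf)/d1 * 1000 = (124.21 - 21.132)/805.42 * 1000 = 127.9804 deg C/km
Step 2: T_res = T_surf + grad*d2/1000 = 21.132 + 127.9804*4845.9/1000 = 641.31 deg C
T_res = 641.31 deg C


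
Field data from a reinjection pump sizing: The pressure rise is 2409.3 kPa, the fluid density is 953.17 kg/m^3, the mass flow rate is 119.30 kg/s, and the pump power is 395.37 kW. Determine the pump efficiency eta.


eta = mdot * dP / (rho * P_pump)
eta = 119.30 * 2409.3 / (953.17 * 395.37)
eta = 0.76271


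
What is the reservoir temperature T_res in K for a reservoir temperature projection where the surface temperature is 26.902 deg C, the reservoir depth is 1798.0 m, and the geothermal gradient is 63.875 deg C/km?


T_res = T_surf + grad * d / 1000
T_res = 26.902 + 63.875 * 1798.0 / 1000
T_res = 141.7493 deg C
Convert to K: 141.7493 + 273.15 = 414.90 K
T_res = 414.90 K


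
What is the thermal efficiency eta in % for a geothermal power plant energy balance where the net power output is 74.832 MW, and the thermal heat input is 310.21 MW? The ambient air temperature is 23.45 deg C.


eta = W_net / Q_in * 100
eta = 74.832 / 310.21 * 100
eta = 24.123 %


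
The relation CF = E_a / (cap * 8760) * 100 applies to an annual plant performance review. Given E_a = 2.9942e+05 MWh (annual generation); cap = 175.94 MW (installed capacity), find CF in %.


CF = E_a / (cap * 8760) * 100
CF = 2.9942e+05 / (175.94 * 8760) * 100
CF = 19.427 %


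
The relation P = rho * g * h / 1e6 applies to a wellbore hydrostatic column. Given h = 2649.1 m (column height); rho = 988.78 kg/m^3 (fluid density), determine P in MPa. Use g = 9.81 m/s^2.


P = rho * g * h / 1e6
P = 988.78 * 9.81 * 2649.1 / 1e6
P = 25.696 MPa


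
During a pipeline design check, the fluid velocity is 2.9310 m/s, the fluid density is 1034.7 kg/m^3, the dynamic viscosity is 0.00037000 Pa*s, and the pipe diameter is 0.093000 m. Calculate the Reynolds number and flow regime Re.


Step 1: Re = rho*vel*D/mu = 1034.7*2.931*0.093/0.00037 = 7.6227e+05
Step 2: Re = 7.6227e+05 > 4000, so flow is turbulent.
Re = 7.6227e+05 (turbulent)


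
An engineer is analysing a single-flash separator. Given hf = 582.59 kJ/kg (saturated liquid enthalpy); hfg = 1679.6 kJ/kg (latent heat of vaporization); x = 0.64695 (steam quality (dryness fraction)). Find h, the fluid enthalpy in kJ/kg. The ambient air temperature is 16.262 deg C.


h = hf + x * hfg
h = 582.59 + 0.64695 * 1679.6
h = 1669.2 kJ/kg


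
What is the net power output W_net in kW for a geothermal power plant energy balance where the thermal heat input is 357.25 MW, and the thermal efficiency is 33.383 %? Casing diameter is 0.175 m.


W_net = eta / 100 * Q_in
W_net = 33.383 / 100 * 357.25
W_net = 119.2608 MW
Convert: 119.2608 MW * 1000.0 = 1.1926e+05 kW
W_net = 1.1926e+05 kW


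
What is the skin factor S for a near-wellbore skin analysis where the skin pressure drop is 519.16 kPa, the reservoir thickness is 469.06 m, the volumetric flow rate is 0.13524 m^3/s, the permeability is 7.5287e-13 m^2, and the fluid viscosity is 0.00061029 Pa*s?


S = dP_s * 1000 * 2*pi*k*hr / (q*mu)
S = 519.16 * 1000 * 2*pi*7.5287e-13*469.06 / (0.13524*0.00061029)
S = 13.957


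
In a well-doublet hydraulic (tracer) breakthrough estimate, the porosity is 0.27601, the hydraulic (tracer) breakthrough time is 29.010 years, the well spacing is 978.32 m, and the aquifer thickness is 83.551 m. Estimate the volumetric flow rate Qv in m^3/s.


Qv = pi*hr*phi*L^2 / (3*t_bt*365.25*86400)
Qv = pi*83.551*0.27601*978.32^2 / (3*29.010*365.25*86400)
Qv = 0.025247 m^3/s


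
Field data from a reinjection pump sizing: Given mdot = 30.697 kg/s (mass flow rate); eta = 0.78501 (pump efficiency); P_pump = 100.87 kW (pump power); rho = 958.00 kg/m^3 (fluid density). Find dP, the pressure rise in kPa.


dP = P_pump * rho * eta / mdot
dP = 100.87 * 958.00 * 0.78501 / 30.697
dP = 2471.2 kPa


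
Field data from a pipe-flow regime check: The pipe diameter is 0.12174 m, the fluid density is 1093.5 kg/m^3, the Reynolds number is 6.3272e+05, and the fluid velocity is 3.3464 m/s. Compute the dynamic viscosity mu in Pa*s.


mu = rho * vel * D / Re
mu = 1093.5 * 3.3464 * 0.12174 / 6.3272e+05
mu = 0.00070407 Pa*s


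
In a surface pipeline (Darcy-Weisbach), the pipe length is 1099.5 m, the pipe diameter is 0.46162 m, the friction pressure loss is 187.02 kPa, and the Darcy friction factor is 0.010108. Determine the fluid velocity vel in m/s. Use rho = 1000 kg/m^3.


vel = sqrt(dP*1000*2*D / (f*L*rho))
vel = sqrt(187.02*1000*2*0.46162 / (0.010108*1099.5*1000))
vel = 3.9416 m/s


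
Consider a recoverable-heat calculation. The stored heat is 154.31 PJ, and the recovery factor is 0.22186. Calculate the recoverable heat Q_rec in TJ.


Q_rec = Q_s * RF
Q_rec = 154.31 * 0.22186
Q_rec = 34.23522 PJ
Convert: 34.23522 PJ * 1000.0 = 34235 TJ
Q_rec = 34235 TJ


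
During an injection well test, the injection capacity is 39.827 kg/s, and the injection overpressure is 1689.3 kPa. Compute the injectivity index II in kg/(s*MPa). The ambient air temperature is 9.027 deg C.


II = mdot * 1000 / dP
II = 39.827 * 1000 / 1689.3
II = 23.576 kg/(s*MPa)


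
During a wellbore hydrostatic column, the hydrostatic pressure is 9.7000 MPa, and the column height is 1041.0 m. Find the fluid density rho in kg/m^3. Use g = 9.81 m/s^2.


rho = P * 1e6 / (g * h)
rho = 9.7000 * 1e6 / (9.81 * 1041.0)
rho = 949.84 kg/m^3


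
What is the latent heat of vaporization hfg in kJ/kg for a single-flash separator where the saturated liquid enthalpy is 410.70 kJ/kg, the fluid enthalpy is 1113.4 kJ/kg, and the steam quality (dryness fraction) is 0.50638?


hfg = (h - hf) / x
hfg = (1113.4 - 410.70) / 0.50638
hfg = 1387.7 kJ/kg


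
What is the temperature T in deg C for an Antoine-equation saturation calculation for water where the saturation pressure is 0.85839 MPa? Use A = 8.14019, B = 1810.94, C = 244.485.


T = B / (A - log10(P_sat * 760 / 0.101325)) - C
T = 1810.94 / (8.14019 - log10(0.85839 * 760 / 0.101325)) - 244.485
T = 173.61 deg C


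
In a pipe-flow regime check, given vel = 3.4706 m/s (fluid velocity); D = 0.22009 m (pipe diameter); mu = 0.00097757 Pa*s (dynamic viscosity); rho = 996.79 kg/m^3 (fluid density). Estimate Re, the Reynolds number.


Re = rho * vel * D / mu
Re = 996.79 * 3.4706 * 0.22009 / 0.00097757
Re = 7.7886e+05


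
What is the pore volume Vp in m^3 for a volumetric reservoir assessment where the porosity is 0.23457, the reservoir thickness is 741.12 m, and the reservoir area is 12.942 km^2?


Vp = A * 1e6 * hr * phi
Vp = 12.942 * 1e6 * 741.12 * 0.23457
Vp = 2.2499e+09 m^3


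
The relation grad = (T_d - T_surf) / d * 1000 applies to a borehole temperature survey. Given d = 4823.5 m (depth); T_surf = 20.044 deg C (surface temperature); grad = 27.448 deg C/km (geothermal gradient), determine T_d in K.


T_d = T_surf + grad * d / 1000
T_d = 20.044 + 27.448 * 4823.5 / 1000
T_d = 152.4394 deg C
Convert to K: 152.4394 + 273.15 = 425.59 K
T_d = 425.59 K


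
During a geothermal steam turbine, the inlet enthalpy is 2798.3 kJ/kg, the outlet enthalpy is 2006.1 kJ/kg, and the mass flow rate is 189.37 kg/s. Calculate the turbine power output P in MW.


P = mdot * (h_in - h_out) / 1000
P = 189.37 * (2798.3 - 2006.1) / 1000
P = 150.02 MW


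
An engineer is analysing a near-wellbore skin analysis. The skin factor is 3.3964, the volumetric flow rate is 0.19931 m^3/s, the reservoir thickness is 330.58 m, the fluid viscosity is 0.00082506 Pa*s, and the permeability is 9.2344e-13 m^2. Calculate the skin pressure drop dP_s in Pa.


dP_s = S * q * mu / (2*pi*k*hr) / 1000
dP_s = 3.3964 * 0.19931 * 0.00082506 / (2*pi*9.2344e-13*330.58) / 1000
dP_s = 291.1845 kPa
Convert: 291.1845 kPa * 1000.0 = 2.9118e+05 Pa
dP_s = 2.9118e+05 Pa


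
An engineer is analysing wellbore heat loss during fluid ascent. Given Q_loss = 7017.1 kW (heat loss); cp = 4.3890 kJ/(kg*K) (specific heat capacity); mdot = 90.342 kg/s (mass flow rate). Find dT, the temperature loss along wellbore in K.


dT = Q_loss / (mdot * cp)
dT = 7017.1 / (90.342 * 4.3890)
dT = 17.697 K


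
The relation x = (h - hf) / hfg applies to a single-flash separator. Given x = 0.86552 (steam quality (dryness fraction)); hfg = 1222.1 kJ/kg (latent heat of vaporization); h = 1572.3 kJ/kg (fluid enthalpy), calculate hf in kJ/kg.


hf = h - x * hfg
hf = 1572.3 - 0.86552 * 1222.1
hf = 514.55 kJ/kg


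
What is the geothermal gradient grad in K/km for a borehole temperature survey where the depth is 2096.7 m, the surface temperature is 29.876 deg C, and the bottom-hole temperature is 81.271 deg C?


grad = (T_d - T_surf) / d * 1000
grad = (81.271 - 29.876) / 2096.7 * 1000
grad = 24.51233 deg C/km
Convert: 24.51233 deg C/km * 1.0 = 24.512 K/km
grad = 24.512 K/km


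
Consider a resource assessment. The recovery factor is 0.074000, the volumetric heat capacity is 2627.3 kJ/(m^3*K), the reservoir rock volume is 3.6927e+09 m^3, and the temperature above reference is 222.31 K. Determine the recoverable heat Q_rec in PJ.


Step 1: Q_s = Vr*rhoc*dT/1e12 = 3.6927e+09*2627.3*222.31/1e12 = 2156.814 PJ
Step 2: Q_rec = Q_s * RF = 2156.814 * 0.074 = 159.60 PJ
Q_rec = 159.60 PJ


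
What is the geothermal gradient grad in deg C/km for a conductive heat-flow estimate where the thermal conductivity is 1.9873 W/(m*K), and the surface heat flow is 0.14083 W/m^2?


grad = q * 1000 / k
grad = 0.14083 * 1000 / 1.9873
grad = 70.865 deg C/km


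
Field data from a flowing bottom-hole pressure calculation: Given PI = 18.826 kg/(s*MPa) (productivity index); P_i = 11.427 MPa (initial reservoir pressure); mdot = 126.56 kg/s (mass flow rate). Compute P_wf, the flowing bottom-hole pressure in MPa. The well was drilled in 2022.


P_wf = P_i - mdot / PI
P_wf = 11.427 - 126.56 / 18.826
P_wf = 4.7044 MPa


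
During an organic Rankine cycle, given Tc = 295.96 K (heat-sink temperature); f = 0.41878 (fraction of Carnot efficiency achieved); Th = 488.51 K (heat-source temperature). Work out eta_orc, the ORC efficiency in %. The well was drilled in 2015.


eta_orc = (1 - Tc/Th) * f * 100
eta_orc = (1 - 295.96/488.51) * 0.41878 * 100
eta_orc = 16.507 %


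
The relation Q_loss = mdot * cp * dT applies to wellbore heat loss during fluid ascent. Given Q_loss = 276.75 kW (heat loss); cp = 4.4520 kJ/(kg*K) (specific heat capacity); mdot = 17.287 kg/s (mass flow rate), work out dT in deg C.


dT = Q_loss / (mdot * cp)
dT = 276.75 / (17.287 * 4.4520)
dT = 3.595943 K
Convert (temperature difference, 1 K = 1 deg C): 3.595943 K = 3.595943 deg C
dT = 3.5959 deg C


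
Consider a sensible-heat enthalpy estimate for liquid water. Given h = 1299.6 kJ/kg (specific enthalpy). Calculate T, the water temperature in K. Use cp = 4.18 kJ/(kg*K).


T = h / cp
T = 1299.6 / 4.18
T = 310.9091 deg C
Convert to K: 310.9091 + 273.15 = 584.06 K
T = 584.06 K


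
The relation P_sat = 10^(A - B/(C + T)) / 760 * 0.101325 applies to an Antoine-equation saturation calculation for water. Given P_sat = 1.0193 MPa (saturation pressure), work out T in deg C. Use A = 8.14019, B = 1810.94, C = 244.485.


T = B / (A - log10(P_sat * 760 / 0.101325)) - C
T = 1810.94 / (8.14019 - log10(1.0193 * 760 / 0.101325)) - 244.485
T = 180.94 deg C


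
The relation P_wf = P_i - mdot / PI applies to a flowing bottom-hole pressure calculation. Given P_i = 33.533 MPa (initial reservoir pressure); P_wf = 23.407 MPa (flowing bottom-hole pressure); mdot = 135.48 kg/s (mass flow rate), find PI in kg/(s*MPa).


PI = mdot / (P_i - P_wf)
PI = 135.48 / (33.533 - 23.407)
PI = 13.379 kg/(s*MPa)


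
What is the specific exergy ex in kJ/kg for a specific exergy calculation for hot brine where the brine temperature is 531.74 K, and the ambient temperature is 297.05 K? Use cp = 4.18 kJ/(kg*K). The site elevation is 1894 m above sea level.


ex = cp * ((T_b - T_0) - T_0 * ln(T_b/T_0))
ex = 4.18 * ((531.74 - 297.05) - 297.05 * ln(531.74/297.05))
ex = 258.04 kJ/kg


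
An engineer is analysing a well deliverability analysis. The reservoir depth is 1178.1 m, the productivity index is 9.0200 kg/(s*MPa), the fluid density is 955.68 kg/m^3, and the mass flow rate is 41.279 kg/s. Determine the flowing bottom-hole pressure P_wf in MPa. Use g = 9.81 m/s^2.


Step 1: P_i = rho*g*h/1e6 = 955.68*9.81*1178.1/1e6 = 11.04495 MPa
Step 2: P_wf = P_i - mdot/PI = 11.04495 - 41.279/9.02 = 6.4686 MPa
P_wf = 6.4686 MPa


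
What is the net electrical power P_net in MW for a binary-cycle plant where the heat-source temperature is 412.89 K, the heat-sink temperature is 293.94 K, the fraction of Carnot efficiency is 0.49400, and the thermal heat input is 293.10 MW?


Step 1: eta = (1 - Tc/Th)*f = (1 - 293.94/412.89)*0.494 = 0.1423171
Step 2: P_net = eta * Q_in = 0.1423171 * 293.1 = 41.713 MW
P_net = 41.713 MW


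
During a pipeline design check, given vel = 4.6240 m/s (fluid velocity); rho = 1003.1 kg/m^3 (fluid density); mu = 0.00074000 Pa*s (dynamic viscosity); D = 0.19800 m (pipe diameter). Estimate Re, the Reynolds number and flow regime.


Step 1: Re = rho*vel*D/mu = 1003.1*4.624*0.198/0.00074 = 1.2411e+06
Step 2: Re = 1.2411e+06 > 4000, so flow is turbulent.
Re = 1.2411e+06 (turbulent)


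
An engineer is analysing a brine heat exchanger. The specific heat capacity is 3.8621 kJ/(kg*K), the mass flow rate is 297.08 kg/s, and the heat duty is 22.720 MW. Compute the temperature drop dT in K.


dT = Q * 1000 / (mdot * cp)
dT = 22.720 * 1000 / (297.08 * 3.8621)
dT = 19.802 K


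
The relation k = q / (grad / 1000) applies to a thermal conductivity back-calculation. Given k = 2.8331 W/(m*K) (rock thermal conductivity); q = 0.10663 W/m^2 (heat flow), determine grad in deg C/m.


grad = q / k * 1000
grad = 0.10663 / 2.8331 * 1000
grad = 37.63722 deg C/km
Convert: 37.63722 deg C/km * 0.001 = 0.037637 deg C/m
grad = 0.037637 deg C/m


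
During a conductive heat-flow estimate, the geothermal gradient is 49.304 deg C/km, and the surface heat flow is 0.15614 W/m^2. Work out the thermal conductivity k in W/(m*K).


k = q * 1000 / grad
k = 0.15614 * 1000 / 49.304
k = 3.1669 W/(m*K)


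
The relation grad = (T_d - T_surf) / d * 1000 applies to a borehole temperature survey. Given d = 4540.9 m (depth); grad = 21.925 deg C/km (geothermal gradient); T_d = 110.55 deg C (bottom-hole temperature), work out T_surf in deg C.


T_surf = T_d - grad * d / 1000
T_surf = 110.55 - 21.925 * 4540.9 / 1000
T_surf = 10.991 deg C


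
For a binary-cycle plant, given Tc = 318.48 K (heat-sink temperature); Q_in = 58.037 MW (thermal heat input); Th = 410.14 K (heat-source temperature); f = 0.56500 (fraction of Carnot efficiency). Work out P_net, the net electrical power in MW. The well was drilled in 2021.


Step 1: eta = (1 - Tc/Th)*f = (1 - 318.48/410.14)*0.565 = 0.1262688
Step 2: P_net = eta * Q_in = 0.1262688 * 58.037 = 7.3283 MW
P_net = 7.3283 MW


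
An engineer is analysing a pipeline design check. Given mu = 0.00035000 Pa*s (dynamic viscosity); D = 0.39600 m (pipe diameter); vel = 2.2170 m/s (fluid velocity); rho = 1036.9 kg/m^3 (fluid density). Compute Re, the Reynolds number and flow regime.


Step 1: Re = rho*vel*D/mu = 1036.9*2.217*0.396/0.00035 = 2.6009e+06
Step 2: Re = 2.6009e+06 > 4000, so flow is turbulent.
Re = 2.6009e+06 (turbulent)


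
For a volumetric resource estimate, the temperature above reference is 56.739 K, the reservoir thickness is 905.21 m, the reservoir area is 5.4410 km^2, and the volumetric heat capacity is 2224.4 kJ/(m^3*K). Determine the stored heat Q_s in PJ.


Step 1: Vr = A*1e6*hr = 5.441*1e6*905.21 = 4.925248e+09 m^3
Step 2: Q_s = Vr*rhoc*dT/1e12 = 4.925248e+09*2224.4*56.739/1e12 = 621.62 PJ
Q_s = 621.62 PJ


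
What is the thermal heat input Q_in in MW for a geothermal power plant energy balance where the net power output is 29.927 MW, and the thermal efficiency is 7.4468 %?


Q_in = W_net / (eta / 100)
Q_in = 29.927 / (7.4468 / 100)
Q_in = 401.88 MW


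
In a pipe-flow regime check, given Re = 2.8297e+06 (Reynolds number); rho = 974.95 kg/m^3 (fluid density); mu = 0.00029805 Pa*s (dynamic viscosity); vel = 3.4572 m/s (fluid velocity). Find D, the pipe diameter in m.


D = Re * mu / (rho * vel)
D = 2.8297e+06 * 0.00029805 / (974.95 * 3.4572)
D = 0.25022 m


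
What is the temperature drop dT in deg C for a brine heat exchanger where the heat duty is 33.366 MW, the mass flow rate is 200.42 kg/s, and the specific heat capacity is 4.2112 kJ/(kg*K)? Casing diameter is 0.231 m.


dT = Q * 1000 / (mdot * cp)
dT = 33.366 * 1000 / (200.42 * 4.2112)
dT = 39.53277 K
Convert (temperature difference, 1 K = 1 deg C): 39.53277 K = 39.53277 deg C
dT = 39.533 deg C


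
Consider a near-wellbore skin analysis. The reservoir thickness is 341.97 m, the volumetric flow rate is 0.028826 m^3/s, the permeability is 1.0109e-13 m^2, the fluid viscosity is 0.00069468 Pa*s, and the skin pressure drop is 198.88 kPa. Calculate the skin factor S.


S = dP_s * 1000 * 2*pi*k*hr / (q*mu)
S = 198.88 * 1000 * 2*pi*1.0109e-13*341.97 / (0.028826*0.00069468)
S = 2.1572


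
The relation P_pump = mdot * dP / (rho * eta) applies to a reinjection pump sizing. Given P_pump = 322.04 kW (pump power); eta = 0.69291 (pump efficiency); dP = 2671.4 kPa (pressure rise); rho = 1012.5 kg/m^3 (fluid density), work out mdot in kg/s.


mdot = P_pump * rho * eta / dP
mdot = 322.04 * 1012.5 * 0.69291 / 2671.4
mdot = 84.575 kg/s


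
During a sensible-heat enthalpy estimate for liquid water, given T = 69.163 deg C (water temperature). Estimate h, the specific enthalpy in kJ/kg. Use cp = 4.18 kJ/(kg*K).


h = cp * T
h = 4.18 * 69.163
h = 289.10 kJ/kg


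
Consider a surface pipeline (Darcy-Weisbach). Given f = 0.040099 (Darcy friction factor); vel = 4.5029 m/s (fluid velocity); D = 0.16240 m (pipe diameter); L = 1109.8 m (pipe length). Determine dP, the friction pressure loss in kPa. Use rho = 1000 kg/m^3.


dP = f * (L/D) * (rho*vel^2/2) / 1000
dP = 0.040099 * (1109.8/0.16240) * (1000*4.5029^2/2) / 1000
dP = 2778.1 kPa


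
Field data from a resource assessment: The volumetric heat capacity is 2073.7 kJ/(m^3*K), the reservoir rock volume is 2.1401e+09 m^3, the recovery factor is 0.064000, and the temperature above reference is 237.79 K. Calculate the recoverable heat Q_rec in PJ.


Step 1: Q_s = Vr*rhoc*dT/1e12 = 2.1401e+09*2073.7*237.79/1e12 = 1055.294 PJ
Step 2: Q_rec = Q_s * RF = 1055.294 * 0.064 = 67.539 PJ
Q_rec = 67.539 PJ


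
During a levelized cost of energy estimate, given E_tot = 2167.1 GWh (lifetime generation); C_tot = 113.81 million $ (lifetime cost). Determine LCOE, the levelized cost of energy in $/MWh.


LCOE = C_tot / E_tot * 100
LCOE = 113.81 / 2167.1 * 100
LCOE = 5.251719 cents/kWh
Convert: 5.251719 cents/kWh * 10.0 = 52.517 $/MWh
LCOE = 52.517 $/MWh


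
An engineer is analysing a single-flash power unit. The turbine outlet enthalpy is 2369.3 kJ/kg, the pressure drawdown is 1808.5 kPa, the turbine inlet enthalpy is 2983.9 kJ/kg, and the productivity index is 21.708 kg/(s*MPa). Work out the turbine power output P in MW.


Step 1: mdot = PI * dP / 1000 = 21.708 * 1808.5 / 1000 = 39.25892 kg/s
Step 2: P = mdot*(h_in - h_out)/1000 = 39.25892*(2983.9 - 2369.3)/1000 = 24.129 MW
P = 24.129 MW


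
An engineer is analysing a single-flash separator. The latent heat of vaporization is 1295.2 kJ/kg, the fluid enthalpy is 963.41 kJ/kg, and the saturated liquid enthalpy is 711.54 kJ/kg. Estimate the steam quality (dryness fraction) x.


x = (h - hf) / hfg
x = (963.41 - 711.54) / 1295.2
x = 0.19446


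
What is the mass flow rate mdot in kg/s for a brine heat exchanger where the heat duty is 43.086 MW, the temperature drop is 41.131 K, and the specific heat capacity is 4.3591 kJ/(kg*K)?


mdot = Q * 1000 / (cp * dT)
mdot = 43.086 * 1000 / (4.3591 * 41.131)
mdot = 240.31 kg/s


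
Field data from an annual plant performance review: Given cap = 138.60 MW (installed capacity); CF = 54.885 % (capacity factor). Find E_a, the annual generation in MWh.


E_a = CF / 100 * cap * 8760
E_a = 54.885 / 100 * 138.60 * 8760
E_a = 6.6638e+05 MWh


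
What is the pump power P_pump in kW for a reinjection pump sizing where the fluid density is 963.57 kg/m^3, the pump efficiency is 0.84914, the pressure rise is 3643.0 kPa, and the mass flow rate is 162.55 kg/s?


P_pump = mdot * dP / (rho * eta)
P_pump = 162.55 * 3643.0 / (963.57 * 0.84914)
P_pump = 723.74 kW


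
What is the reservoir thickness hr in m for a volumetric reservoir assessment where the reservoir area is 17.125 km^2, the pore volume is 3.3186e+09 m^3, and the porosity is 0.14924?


hr = Vp / (A * 1e6 * phi)
hr = 3.3186e+09 / (17.125 * 1e6 * 0.14924)
hr = 1298.5 m


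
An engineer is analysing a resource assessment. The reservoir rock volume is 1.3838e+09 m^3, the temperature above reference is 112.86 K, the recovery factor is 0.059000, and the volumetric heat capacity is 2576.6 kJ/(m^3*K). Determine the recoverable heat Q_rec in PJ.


Step 1: Q_s = Vr*rhoc*dT/1e12 = 1.3838e+09*2576.6*112.86/1e12 = 402.4022 PJ
Step 2: Q_rec = Q_s * RF = 402.4022 * 0.059 = 23.742 PJ
Q_rec = 23.742 PJ


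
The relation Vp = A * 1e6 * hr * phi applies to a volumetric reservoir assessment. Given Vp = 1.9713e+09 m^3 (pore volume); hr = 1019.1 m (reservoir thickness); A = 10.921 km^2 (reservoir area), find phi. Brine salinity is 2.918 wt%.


phi = Vp / (A * 1e6 * hr)
phi = 1.9713e+09 / (10.921 * 1e6 * 1019.1)
phi = 0.17712


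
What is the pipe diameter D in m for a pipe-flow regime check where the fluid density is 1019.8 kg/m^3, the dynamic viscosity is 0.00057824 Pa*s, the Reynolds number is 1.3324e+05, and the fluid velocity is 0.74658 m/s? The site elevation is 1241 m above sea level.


D = Re * mu / (rho * vel)
D = 1.3324e+05 * 0.00057824 / (1019.8 * 0.74658)
D = 0.10119 m


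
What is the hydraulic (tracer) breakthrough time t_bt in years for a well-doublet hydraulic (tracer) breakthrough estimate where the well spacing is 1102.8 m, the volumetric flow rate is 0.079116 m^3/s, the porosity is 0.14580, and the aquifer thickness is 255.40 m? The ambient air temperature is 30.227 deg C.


t_bt = pi * hr * phi * L^2 / (3 * Qv) / (365.25*86400)
t_bt = pi * 255.40 * 0.14580 * 1102.8^2 / (3 * 0.079116) / (365.25*86400)
t_bt = 18.995 years


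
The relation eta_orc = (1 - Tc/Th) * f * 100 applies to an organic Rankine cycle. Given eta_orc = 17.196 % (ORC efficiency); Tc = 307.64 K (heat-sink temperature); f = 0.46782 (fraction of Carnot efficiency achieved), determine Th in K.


Th = Tc / (1 - (eta_orc/100)/f)
Th = 307.64 / (1 - (17.196/100)/0.46782)
Th = 486.45 K


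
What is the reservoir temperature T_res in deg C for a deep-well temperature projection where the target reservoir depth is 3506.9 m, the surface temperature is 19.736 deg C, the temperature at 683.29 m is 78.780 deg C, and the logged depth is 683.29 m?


Step 1: grad = (T_d1 - T_surf)/d1 * 1000 = (78.78 - 19.736)/683.29 * 1000 = 86.41133 deg C/km
Step 2: T_res = T_surf + grad*d2/1000 = 19.736 + 86.41133*3506.9/1000 = 322.77 deg C
T_res = 322.77 deg C


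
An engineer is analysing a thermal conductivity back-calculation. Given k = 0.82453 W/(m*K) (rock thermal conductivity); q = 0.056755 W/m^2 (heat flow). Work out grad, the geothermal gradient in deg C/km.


grad = q / k * 1000
grad = 0.056755 / 0.82453 * 1000
grad = 68.833 deg C/km


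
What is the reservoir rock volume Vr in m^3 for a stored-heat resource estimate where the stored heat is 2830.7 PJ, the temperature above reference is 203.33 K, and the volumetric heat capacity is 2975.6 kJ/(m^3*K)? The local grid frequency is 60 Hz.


Vr = Q_s * 1e12 / (rhoc * dT)
Vr = 2830.7 * 1e12 / (2975.6 * 203.33)
Vr = 4.6786e+09 m^3


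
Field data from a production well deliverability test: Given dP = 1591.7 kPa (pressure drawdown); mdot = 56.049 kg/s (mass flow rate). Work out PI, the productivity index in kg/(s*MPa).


PI = mdot * 1000 / dP
PI = 56.049 * 1000 / 1591.7
PI = 35.213 kg/(s*MPa)


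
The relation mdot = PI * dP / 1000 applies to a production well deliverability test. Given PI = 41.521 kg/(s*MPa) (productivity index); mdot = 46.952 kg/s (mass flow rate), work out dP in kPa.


dP = mdot * 1000 / PI
dP = 46.952 * 1000 / 41.521
dP = 1130.8 kPa


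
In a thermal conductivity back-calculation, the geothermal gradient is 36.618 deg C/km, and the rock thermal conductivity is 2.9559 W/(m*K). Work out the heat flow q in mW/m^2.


q = k * grad / 1000
q = 2.9559 * 36.618 / 1000
q = 0.1082391 W/m^2
Convert: 0.1082391 W/m^2 * 1000.0 = 108.24 mW/m^2
q = 108.24 mW/m^2


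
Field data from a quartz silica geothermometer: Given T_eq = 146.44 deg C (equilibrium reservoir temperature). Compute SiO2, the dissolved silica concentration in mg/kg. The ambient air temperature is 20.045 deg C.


SiO2 = 10^(5.19 - 1309/(T_eq + 273.15))
SiO2 = 10^(5.19 - 1309/(146.44 + 273.15))
SiO2 = 117.57 mg/kg


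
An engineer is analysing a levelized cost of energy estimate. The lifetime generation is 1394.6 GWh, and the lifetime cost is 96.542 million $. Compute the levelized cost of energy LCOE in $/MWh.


LCOE = C_tot / E_tot * 100
LCOE = 96.542 / 1394.6 * 100
LCOE = 6.922558 cents/kWh
Convert: 6.922558 cents/kWh * 10.0 = 69.226 $/MWh
LCOE = 69.226 $/MWh


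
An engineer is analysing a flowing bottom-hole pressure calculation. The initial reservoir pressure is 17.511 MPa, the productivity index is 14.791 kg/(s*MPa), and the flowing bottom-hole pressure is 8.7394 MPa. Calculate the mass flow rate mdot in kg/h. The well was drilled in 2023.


mdot = (P_i - P_wf) * PI
mdot = (17.511 - 8.7394) * 14.791
mdot = 129.7407 kg/s
Convert: 129.7407 kg/s * 3600.0 = 4.6707e+05 kg/h
mdot = 4.6707e+05 kg/h


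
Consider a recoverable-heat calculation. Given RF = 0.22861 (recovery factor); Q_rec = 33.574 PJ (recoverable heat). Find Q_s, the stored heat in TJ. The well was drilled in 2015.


Q_s = Q_rec / RF
Q_s = 33.574 / 0.22861
Q_s = 146.8615 PJ
Convert: 146.8615 PJ * 1000.0 = 1.4686e+05 TJ
Q_s = 1.4686e+05 TJ


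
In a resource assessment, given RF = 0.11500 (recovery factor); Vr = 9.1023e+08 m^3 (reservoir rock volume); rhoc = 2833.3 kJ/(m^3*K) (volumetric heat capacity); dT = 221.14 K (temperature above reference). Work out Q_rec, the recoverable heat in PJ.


Step 1: Q_s = Vr*rhoc*dT/1e12 = 9.1023e+08*2833.3*221.14/1e12 = 570.3100 PJ
Step 2: Q_rec = Q_s * RF = 570.3100 * 0.115 = 65.586 PJ
Q_rec = 65.586 PJ


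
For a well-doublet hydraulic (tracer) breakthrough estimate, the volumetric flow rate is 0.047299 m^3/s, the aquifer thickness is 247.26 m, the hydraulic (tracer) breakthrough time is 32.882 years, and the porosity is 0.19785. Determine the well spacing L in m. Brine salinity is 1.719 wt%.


L = sqrt(t_bt*365.25*86400*3*Qv / (pi*hr*phi))
L = sqrt(32.882*365.25*86400*3*0.047299 / (pi*247.26*0.19785))
L = 978.81 m


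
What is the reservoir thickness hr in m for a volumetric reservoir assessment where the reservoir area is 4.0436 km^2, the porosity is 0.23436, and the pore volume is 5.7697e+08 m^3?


hr = Vp / (A * 1e6 * phi)
hr = 5.7697e+08 / (4.0436 * 1e6 * 0.23436)
hr = 608.84 m


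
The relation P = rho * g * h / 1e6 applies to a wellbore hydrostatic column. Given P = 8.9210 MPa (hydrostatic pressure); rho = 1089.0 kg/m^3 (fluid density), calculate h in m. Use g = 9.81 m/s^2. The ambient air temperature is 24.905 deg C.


h = P * 1e6 / (g * rho)
h = 8.9210 * 1e6 / (9.81 * 1089.0)
h = 835.06 m


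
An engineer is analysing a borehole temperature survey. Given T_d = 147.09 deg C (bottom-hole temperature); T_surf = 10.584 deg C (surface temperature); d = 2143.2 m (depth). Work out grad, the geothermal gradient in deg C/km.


grad = (T_d - T_surf) / d * 1000
grad = (147.09 - 10.584) / 2143.2 * 1000
grad = 63.693 deg C/km


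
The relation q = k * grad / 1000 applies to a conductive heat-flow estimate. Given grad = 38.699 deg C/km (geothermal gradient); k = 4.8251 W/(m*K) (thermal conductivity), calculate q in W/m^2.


q = k * grad / 1000
q = 4.8251 * 38.699 / 1000
q = 0.18673 W/m^2


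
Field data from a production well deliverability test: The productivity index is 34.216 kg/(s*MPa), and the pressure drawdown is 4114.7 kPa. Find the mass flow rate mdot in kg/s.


mdot = PI * dP / 1000
mdot = 34.216 * 4114.7 / 1000
mdot = 140.79 kg/s


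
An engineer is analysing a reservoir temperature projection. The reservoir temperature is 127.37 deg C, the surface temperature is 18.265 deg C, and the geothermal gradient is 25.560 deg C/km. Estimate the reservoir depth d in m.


d = (T_res - T_surf) / grad * 1000
d = (127.37 - 18.265) / 25.560 * 1000
d = 4268.6 m


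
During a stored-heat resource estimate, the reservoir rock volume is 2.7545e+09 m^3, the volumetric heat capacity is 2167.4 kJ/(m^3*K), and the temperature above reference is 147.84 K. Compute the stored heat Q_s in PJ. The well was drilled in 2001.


Q_s = Vr * rhoc * dT / 1e12
Q_s = 2.7545e+09 * 2167.4 * 147.84 / 1e12
Q_s = 882.62 PJ


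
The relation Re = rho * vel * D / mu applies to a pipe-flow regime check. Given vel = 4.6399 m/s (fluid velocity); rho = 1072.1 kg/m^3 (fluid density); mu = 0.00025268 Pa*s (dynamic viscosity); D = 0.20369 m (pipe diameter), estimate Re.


Re = rho * vel * D / mu
Re = 1072.1 * 4.6399 * 0.20369 / 0.00025268
Re = 4.0100e+06


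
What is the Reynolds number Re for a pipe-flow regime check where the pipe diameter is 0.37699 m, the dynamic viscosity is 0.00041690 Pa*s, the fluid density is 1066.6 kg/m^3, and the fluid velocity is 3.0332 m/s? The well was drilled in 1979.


Re = rho * vel * D / mu
Re = 1066.6 * 3.0332 * 0.37699 / 0.00041690
Re = 2.9255e+06


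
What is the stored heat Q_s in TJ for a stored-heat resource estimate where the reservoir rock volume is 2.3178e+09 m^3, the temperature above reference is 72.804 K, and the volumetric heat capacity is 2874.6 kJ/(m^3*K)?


Q_s = Vr * rhoc * dT / 1e12
Q_s = 2.3178e+09 * 2874.6 * 72.804 / 1e12
Q_s = 485.0747 PJ
Convert: 485.0747 PJ * 1000.0 = 4.8507e+05 TJ
Q_s = 4.8507e+05 TJ


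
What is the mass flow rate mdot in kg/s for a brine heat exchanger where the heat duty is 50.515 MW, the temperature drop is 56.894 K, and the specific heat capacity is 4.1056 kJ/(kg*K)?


mdot = Q * 1000 / (cp * dT)
mdot = 50.515 * 1000 / (4.1056 * 56.894)
mdot = 216.26 kg/s


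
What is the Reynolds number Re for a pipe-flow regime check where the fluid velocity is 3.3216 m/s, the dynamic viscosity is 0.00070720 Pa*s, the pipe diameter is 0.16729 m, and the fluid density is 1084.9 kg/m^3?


Re = rho * vel * D / mu
Re = 1084.9 * 3.3216 * 0.16729 / 0.00070720
Re = 8.5244e+05


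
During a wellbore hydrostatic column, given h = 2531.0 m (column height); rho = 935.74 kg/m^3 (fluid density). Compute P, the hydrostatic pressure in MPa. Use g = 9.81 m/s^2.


P = rho * g * h / 1e6
P = 935.74 * 9.81 * 2531.0 / 1e6
P = 23.234 MPa


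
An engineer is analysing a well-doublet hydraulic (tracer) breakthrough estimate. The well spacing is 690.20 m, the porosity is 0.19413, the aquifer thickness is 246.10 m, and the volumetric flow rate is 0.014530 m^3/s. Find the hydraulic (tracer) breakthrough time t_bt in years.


t_bt = pi * hr * phi * L^2 / (3 * Qv) / (365.25*86400)
t_bt = pi * 246.10 * 0.19413 * 690.20^2 / (3 * 0.014530) / (365.25*86400)
t_bt = 51.977 years


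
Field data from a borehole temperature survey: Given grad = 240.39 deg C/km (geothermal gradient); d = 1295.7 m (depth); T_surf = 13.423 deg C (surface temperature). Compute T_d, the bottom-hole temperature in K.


T_d = T_surf + grad * d / 1000
T_d = 13.423 + 240.39 * 1295.7 / 1000
T_d = 324.8963 deg C
Convert to K: 324.8963 + 273.15 = 598.05 K
T_d = 598.05 K


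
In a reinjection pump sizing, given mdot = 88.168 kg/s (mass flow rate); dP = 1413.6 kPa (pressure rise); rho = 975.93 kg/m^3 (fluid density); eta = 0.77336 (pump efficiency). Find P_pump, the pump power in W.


P_pump = mdot * dP / (rho * eta)
P_pump = 88.168 * 1413.6 / (975.93 * 0.77336)
P_pump = 165.1342 kW
Convert: 165.1342 kW * 1000.0 = 1.6513e+05 W
P_pump = 1.6513e+05 W
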